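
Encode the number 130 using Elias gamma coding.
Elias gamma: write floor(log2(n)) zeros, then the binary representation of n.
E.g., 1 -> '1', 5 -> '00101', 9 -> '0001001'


num_bits = floor(log2(130)) + 1 = 8
leading_zeros = num_bits - 1 = 7
binary(130) = 10000010

Elias gamma(130) = '0000000' + '10000010' = 000000010000010 (15 bits)


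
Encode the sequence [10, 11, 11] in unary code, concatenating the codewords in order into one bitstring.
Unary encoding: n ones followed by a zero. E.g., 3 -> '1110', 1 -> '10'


Encode each number as n ones followed by a terminating 0:
  10 -> 11111111110 (11 bits)
  11 -> 111111111110 (12 bits)
  11 -> 111111111110 (12 bits)
Total length = 11 + 12 + 12 = 35 bits.

Unary([10, 11, 11]) = 11111111110111111111110111111111110 (35 bits)


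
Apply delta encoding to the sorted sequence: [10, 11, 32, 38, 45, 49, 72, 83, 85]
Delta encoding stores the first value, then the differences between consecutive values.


First value: 10
Deltas:
  11 - 10 = 1
  32 - 11 = 21
  38 - 32 = 6
  45 - 38 = 7
  49 - 45 = 4
  72 - 49 = 23
  83 - 72 = 11
  85 - 83 = 2


Delta encoded: [10, 1, 21, 6, 7, 4, 23, 11, 2]


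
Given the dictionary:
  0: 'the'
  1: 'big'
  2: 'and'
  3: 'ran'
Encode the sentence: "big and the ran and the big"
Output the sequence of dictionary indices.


Look up each word in the dictionary:
  'big' -> 1
  'and' -> 2
  'the' -> 0
  'ran' -> 3
  'and' -> 2
  'the' -> 0
  'big' -> 1

Encoded: [1, 2, 0, 3, 2, 0, 1]


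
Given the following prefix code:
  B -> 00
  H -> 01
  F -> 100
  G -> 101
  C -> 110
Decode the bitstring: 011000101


Decoding step by step:
Bits 01 -> H
Bits 100 -> F
Bits 01 -> H
Bits 01 -> H


Decoded message: HFHH


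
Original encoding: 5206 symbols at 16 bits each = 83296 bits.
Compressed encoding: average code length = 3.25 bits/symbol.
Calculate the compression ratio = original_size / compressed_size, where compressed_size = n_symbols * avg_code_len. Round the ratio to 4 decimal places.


original_size = n_symbols * orig_bits = 5206 * 16 = 83296 bits
compressed_size = n_symbols * avg_code_len = 5206 * 3.25 = 16919.5 bits
ratio = original_size / compressed_size = 83296 / 16919.5 = 4.9231

Compression ratio = 4.9231


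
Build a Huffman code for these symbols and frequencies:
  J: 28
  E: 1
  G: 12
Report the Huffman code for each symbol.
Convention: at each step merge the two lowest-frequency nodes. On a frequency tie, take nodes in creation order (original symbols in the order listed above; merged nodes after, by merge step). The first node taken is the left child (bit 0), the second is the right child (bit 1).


Huffman tree construction:
Step 1: Merge E(1) + G(12) = 13
Step 2: Merge (E+G)(13) + J(28) = 41
Read each symbol's code off the tree from the root (left child = 0, right child = 1).

Codes:
  J: 1 (length 1)
  E: 00 (length 2)
  G: 01 (length 2)
Average code length: 54/41 = 1.3171 bits/symbol


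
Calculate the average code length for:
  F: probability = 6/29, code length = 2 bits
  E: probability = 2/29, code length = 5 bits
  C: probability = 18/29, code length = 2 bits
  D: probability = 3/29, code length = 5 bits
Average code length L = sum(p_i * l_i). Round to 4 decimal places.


Weighted contributions p_i * l_i:
  F: (6/29) * 2 = 12/29
  E: (2/29) * 5 = 10/29
  C: (18/29) * 2 = 36/29
  D: (3/29) * 5 = 15/29
Sum = (12 + 10 + 36 + 15)/29 = 73/29

L = 73/29 = 2.5172 bits/symbol


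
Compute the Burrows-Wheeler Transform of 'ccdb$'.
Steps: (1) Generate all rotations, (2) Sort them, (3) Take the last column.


Rotations (sorted):
  0: $ccdb -> last char: b
  1: b$ccd -> last char: d
  2: ccdb$ -> last char: $
  3: cdb$c -> last char: c
  4: db$cc -> last char: c


BWT = bd$cc


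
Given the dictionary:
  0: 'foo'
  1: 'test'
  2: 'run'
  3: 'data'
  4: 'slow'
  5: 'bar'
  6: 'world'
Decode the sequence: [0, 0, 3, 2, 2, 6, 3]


Look up each index in the dictionary:
  0 -> 'foo'
  0 -> 'foo'
  3 -> 'data'
  2 -> 'run'
  2 -> 'run'
  6 -> 'world'
  3 -> 'data'

Decoded: "foo foo data run run world data"


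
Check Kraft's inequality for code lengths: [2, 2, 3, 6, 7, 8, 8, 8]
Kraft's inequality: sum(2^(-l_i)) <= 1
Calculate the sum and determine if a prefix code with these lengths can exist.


Sum = 2^(-2) + 2^(-2) + 2^(-3) + 2^(-6) + 2^(-7) + 2^(-8) + 2^(-8) + 2^(-8)
    = 0.25 + 0.25 + 0.125 + 0.015625 + 0.0078125 + 0.00390625 + 0.00390625 + 0.00390625
    = 169/256 = 0.66015625
Since 0.66015625 <= 1, Kraft's inequality IS satisfied.
A prefix code with these lengths CAN exist.

Kraft sum = 0.66015625. Satisfied.


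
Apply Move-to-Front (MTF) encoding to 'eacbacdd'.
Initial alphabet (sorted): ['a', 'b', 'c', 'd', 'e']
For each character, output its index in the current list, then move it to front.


MTF encoding:
'e': index 4 in ['a', 'b', 'c', 'd', 'e'] -> ['e', 'a', 'b', 'c', 'd']
'a': index 1 in ['e', 'a', 'b', 'c', 'd'] -> ['a', 'e', 'b', 'c', 'd']
'c': index 3 in ['a', 'e', 'b', 'c', 'd'] -> ['c', 'a', 'e', 'b', 'd']
'b': index 3 in ['c', 'a', 'e', 'b', 'd'] -> ['b', 'c', 'a', 'e', 'd']
'a': index 2 in ['b', 'c', 'a', 'e', 'd'] -> ['a', 'b', 'c', 'e', 'd']
'c': index 2 in ['a', 'b', 'c', 'e', 'd'] -> ['c', 'a', 'b', 'e', 'd']
'd': index 4 in ['c', 'a', 'b', 'e', 'd'] -> ['d', 'c', 'a', 'b', 'e']
'd': index 0 in ['d', 'c', 'a', 'b', 'e'] -> ['d', 'c', 'a', 'b', 'e']


Output: [4, 1, 3, 3, 2, 2, 4, 0]


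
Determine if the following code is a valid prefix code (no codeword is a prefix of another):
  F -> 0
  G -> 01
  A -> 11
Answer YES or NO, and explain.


Checking each pair (does one codeword prefix another?):
  F='0' vs G='01': prefix -- VIOLATION

NO -- this is NOT a valid prefix code. F (0) is a prefix of G (01).


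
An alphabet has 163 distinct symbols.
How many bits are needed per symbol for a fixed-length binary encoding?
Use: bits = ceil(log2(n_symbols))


log2(163) = 7.3487
Bracket: 2^7 = 128 < 163 <= 2^8 = 256
So ceil(log2(163)) = 8

bits = ceil(log2(163)) = ceil(7.3487) = 8 bits


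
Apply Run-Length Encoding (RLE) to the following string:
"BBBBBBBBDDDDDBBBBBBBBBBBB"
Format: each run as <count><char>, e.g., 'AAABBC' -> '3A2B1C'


Scanning runs left to right:
  i=0: run of 'B' x 8 -> '8B'
  i=8: run of 'D' x 5 -> '5D'
  i=13: run of 'B' x 12 -> '12B'

RLE = 8B5D12B


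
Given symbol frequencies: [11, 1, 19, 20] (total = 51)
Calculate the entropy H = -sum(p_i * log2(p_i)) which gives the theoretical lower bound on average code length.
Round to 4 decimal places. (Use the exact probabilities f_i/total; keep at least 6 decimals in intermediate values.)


Per-symbol terms -p_i * log2(p_i) with p_i = f_i/51:
  p = 11/51 = 0.215686: log2(p) = -2.212994, -p*log2(p) = 0.477312
  p = 1/51 = 0.019608: log2(p) = -5.672425, -p*log2(p) = 0.111224
  p = 19/51 = 0.372549: log2(p) = -1.424498, -p*log2(p) = 0.530695
  p = 20/51 = 0.392157: log2(p) = -1.350497, -p*log2(p) = 0.529607
H = 0.477312 + 0.111224 + 0.530695 + 0.529607 = 1.648838

H = 1.6488 bits/symbol


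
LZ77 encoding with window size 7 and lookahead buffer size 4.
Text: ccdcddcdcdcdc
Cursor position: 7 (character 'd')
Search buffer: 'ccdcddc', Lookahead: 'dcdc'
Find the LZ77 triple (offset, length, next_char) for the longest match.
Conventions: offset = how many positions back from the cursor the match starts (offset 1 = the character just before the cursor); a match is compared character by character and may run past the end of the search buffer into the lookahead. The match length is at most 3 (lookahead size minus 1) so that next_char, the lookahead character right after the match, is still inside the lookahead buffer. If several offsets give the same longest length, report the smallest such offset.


Try each offset into the search buffer:
  offset=1 (pos 6, char 'c'): match length 0
  offset=2 (pos 5, char 'd'): match length 3
  offset=3 (pos 4, char 'd'): match length 1
  offset=4 (pos 3, char 'c'): match length 0
  offset=5 (pos 2, char 'd'): match length 3
  offset=6 (pos 1, char 'c'): match length 0
  offset=7 (pos 0, char 'c'): match length 0
Longest match has length 3, found at offsets 2, 5; take the smallest, offset 2.
next_char = character at position 7 + 3 = 10 -> 'c'

Best match: offset=2, length=3 (matching 'dcd' starting at position 5)
LZ77 triple: (2, 3, 'c')


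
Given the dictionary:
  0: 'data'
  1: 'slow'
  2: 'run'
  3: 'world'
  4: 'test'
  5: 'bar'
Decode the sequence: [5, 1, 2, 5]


Look up each index in the dictionary:
  5 -> 'bar'
  1 -> 'slow'
  2 -> 'run'
  5 -> 'bar'

Decoded: "bar slow run bar"


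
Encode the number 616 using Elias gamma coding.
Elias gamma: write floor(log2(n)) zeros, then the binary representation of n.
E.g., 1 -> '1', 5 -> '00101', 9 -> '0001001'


num_bits = floor(log2(616)) + 1 = 10
leading_zeros = num_bits - 1 = 9
binary(616) = 1001101000

Elias gamma(616) = '000000000' + '1001101000' = 0000000001001101000 (19 bits)


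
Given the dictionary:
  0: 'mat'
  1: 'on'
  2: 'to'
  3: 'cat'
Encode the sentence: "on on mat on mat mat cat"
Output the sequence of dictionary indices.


Look up each word in the dictionary:
  'on' -> 1
  'on' -> 1
  'mat' -> 0
  'on' -> 1
  'mat' -> 0
  'mat' -> 0
  'cat' -> 3

Encoded: [1, 1, 0, 1, 0, 0, 3]


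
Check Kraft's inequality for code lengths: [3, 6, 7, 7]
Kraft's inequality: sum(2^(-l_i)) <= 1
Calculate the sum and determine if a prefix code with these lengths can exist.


Sum = 2^(-3) + 2^(-6) + 2^(-7) + 2^(-7)
    = 0.125 + 0.015625 + 0.0078125 + 0.0078125
    = 20/128 = 0.15625
Since 0.15625 <= 1, Kraft's inequality IS satisfied.
A prefix code with these lengths CAN exist.

Kraft sum = 0.15625. Satisfied.


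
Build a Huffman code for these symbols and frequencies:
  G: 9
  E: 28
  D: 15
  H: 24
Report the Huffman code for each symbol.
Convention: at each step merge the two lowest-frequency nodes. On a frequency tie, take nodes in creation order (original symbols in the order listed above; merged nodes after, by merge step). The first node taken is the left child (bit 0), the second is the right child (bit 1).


Huffman tree construction:
Step 1: Merge G(9) + D(15) = 24
Step 2: Merge H(24) + (G+D)(24) = 48
Step 3: Merge E(28) + (H+(G+D))(48) = 76
Read each symbol's code off the tree from the root (left child = 0, right child = 1).

Codes:
  G: 110 (length 3)
  E: 0 (length 1)
  D: 111 (length 3)
  H: 10 (length 2)
Average code length: 148/76 = 1.9474 bits/symbol


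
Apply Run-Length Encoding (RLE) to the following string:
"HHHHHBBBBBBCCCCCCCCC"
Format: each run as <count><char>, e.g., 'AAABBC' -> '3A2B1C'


Scanning runs left to right:
  i=0: run of 'H' x 5 -> '5H'
  i=5: run of 'B' x 6 -> '6B'
  i=11: run of 'C' x 9 -> '9C'

RLE = 5H6B9C


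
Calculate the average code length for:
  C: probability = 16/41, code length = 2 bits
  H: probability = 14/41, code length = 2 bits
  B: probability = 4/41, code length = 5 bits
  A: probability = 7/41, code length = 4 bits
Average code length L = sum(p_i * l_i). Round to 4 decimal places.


Weighted contributions p_i * l_i:
  C: (16/41) * 2 = 32/41
  H: (14/41) * 2 = 28/41
  B: (4/41) * 5 = 20/41
  A: (7/41) * 4 = 28/41
Sum = (32 + 28 + 20 + 28)/41 = 108/41

L = 108/41 = 2.6341 bits/symbol


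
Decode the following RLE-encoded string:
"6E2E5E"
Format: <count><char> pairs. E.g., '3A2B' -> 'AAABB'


Expanding each <count><char> pair:
  6E -> 'EEEEEE'
  2E -> 'EE'
  5E -> 'EEEEE'

Decoded = EEEEEEEEEEEEE


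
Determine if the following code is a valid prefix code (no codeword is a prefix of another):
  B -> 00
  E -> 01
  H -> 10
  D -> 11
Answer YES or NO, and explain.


Checking each pair (does one codeword prefix another?):
  B='00' vs E='01': no prefix
  B='00' vs H='10': no prefix
  B='00' vs D='11': no prefix
  E='01' vs B='00': no prefix
  E='01' vs H='10': no prefix
  E='01' vs D='11': no prefix
  H='10' vs B='00': no prefix
  H='10' vs E='01': no prefix
  H='10' vs D='11': no prefix
  D='11' vs B='00': no prefix
  D='11' vs E='01': no prefix
  D='11' vs H='10': no prefix
No violation found over all pairs.

YES -- this is a valid prefix code. No codeword is a prefix of any other codeword.


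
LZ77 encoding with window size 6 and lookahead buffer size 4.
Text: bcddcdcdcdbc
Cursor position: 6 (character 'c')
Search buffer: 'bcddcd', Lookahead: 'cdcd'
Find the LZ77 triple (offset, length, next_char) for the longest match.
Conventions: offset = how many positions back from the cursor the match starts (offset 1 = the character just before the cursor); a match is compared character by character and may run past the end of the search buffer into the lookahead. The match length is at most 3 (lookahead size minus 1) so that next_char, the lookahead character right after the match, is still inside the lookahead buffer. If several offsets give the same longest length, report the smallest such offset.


Try each offset into the search buffer:
  offset=1 (pos 5, char 'd'): match length 0
  offset=2 (pos 4, char 'c'): match length 3
  offset=3 (pos 3, char 'd'): match length 0
  offset=4 (pos 2, char 'd'): match length 0
  offset=5 (pos 1, char 'c'): match length 2
  offset=6 (pos 0, char 'b'): match length 0
Longest match has length 3 at offset 2.
next_char = character at position 6 + 3 = 9 -> 'd'

Best match: offset=2, length=3 (matching 'cdc' starting at position 4)
LZ77 triple: (2, 3, 'd')


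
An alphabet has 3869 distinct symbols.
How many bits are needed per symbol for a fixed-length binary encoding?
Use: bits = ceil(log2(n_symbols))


log2(3869) = 11.9177
Bracket: 2^11 = 2048 < 3869 <= 2^12 = 4096
So ceil(log2(3869)) = 12

bits = ceil(log2(3869)) = ceil(11.9177) = 12 bits


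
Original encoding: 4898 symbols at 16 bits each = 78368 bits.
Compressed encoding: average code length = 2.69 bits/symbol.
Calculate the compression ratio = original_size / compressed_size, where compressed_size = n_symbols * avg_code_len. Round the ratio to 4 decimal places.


original_size = n_symbols * orig_bits = 4898 * 16 = 78368 bits
compressed_size = n_symbols * avg_code_len = 4898 * 2.69 = 13175.62 bits
ratio = original_size / compressed_size = 78368 / 13175.62 = 5.948

Compression ratio = 5.948


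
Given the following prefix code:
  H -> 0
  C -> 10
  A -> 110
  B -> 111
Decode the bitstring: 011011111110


Decoding step by step:
Bits 0 -> H
Bits 110 -> A
Bits 111 -> B
Bits 111 -> B
Bits 10 -> C


Decoded message: HABBC


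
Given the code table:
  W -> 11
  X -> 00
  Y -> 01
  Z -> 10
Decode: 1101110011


Decoding:
11 -> W
01 -> Y
11 -> W
00 -> X
11 -> W


Result: WYWXW


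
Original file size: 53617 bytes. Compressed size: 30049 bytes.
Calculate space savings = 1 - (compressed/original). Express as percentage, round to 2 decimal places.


ratio = compressed/original = 30049/53617 = 0.560438
savings = 1 - ratio = 1 - 0.560438 = 0.439562
as a percentage: 0.439562 * 100 = 43.96%

Space savings = 1 - 30049/53617 = 43.96%


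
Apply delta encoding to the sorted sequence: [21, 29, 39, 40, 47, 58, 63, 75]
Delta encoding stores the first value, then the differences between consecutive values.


First value: 21
Deltas:
  29 - 21 = 8
  39 - 29 = 10
  40 - 39 = 1
  47 - 40 = 7
  58 - 47 = 11
  63 - 58 = 5
  75 - 63 = 12


Delta encoded: [21, 8, 10, 1, 7, 11, 5, 12]


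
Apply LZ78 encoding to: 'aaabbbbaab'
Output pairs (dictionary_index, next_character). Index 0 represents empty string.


LZ78 encoding steps:
Dictionary: {0: ''}
Step 1: w='' (idx 0), next='a' -> output (0, 'a'), add 'a' as idx 1
Step 2: w='a' (idx 1), next='a' -> output (1, 'a'), add 'aa' as idx 2
Step 3: w='' (idx 0), next='b' -> output (0, 'b'), add 'b' as idx 3
Step 4: w='b' (idx 3), next='b' -> output (3, 'b'), add 'bb' as idx 4
Step 5: w='b' (idx 3), next='a' -> output (3, 'a'), add 'ba' as idx 5
Step 6: w='a' (idx 1), next='b' -> output (1, 'b'), add 'ab' as idx 6


Encoded: [(0, 'a'), (1, 'a'), (0, 'b'), (3, 'b'), (3, 'a'), (1, 'b')]


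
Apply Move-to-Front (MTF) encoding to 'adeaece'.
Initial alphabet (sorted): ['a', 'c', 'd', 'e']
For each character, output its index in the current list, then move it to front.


MTF encoding:
'a': index 0 in ['a', 'c', 'd', 'e'] -> ['a', 'c', 'd', 'e']
'd': index 2 in ['a', 'c', 'd', 'e'] -> ['d', 'a', 'c', 'e']
'e': index 3 in ['d', 'a', 'c', 'e'] -> ['e', 'd', 'a', 'c']
'a': index 2 in ['e', 'd', 'a', 'c'] -> ['a', 'e', 'd', 'c']
'e': index 1 in ['a', 'e', 'd', 'c'] -> ['e', 'a', 'd', 'c']
'c': index 3 in ['e', 'a', 'd', 'c'] -> ['c', 'e', 'a', 'd']
'e': index 1 in ['c', 'e', 'a', 'd'] -> ['e', 'c', 'a', 'd']


Output: [0, 2, 3, 2, 1, 3, 1]


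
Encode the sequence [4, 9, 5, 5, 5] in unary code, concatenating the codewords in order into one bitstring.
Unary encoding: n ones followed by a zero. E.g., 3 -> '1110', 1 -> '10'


Encode each number as n ones followed by a terminating 0:
  4 -> 11110 (5 bits)
  9 -> 1111111110 (10 bits)
  5 -> 111110 (6 bits)
  5 -> 111110 (6 bits)
  5 -> 111110 (6 bits)
Total length = 5 + 10 + 6 + 6 + 6 = 33 bits.

Unary([4, 9, 5, 5, 5]) = 111101111111110111110111110111110 (33 bits)


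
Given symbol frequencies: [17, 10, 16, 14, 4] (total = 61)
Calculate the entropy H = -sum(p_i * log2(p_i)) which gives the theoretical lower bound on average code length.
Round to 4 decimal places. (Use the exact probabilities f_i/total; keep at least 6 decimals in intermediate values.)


Per-symbol terms -p_i * log2(p_i) with p_i = f_i/61:
  p = 17/61 = 0.278689: log2(p) = -1.843274, -p*log2(p) = 0.513699
  p = 10/61 = 0.163934: log2(p) = -2.608809, -p*log2(p) = 0.427674
  p = 16/61 = 0.262295: log2(p) = -1.930737, -p*log2(p) = 0.506423
  p = 14/61 = 0.229508: log2(p) = -2.123382, -p*log2(p) = 0.487334
  p = 4/61 = 0.065574: log2(p) = -3.930737, -p*log2(p) = 0.257753
H = 0.513699 + 0.427674 + 0.506423 + 0.487334 + 0.257753 = 2.192883

H = 2.1929 bits/symbol


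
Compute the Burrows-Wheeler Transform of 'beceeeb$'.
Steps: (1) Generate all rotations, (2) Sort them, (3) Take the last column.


Rotations (sorted):
  0: $beceeeb -> last char: b
  1: b$beceee -> last char: e
  2: beceeeb$ -> last char: $
  3: ceeeb$be -> last char: e
  4: eb$becee -> last char: e
  5: eceeeb$b -> last char: b
  6: eeb$bece -> last char: e
  7: eeeb$bec -> last char: c


BWT = be$eebec


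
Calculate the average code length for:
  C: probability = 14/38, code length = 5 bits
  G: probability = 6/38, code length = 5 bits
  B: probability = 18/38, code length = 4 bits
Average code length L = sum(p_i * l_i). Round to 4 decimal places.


Weighted contributions p_i * l_i:
  C: (14/38) * 5 = 70/38
  G: (6/38) * 5 = 30/38
  B: (18/38) * 4 = 72/38
Sum = (70 + 30 + 72)/38 = 172/38

L = 172/38 = 4.5263 bits/symbol


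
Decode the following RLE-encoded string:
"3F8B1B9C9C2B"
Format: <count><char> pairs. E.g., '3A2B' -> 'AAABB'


Expanding each <count><char> pair:
  3F -> 'FFF'
  8B -> 'BBBBBBBB'
  1B -> 'B'
  9C -> 'CCCCCCCCC'
  9C -> 'CCCCCCCCC'
  2B -> 'BB'

Decoded = FFFBBBBBBBBBCCCCCCCCCCCCCCCCCCBB


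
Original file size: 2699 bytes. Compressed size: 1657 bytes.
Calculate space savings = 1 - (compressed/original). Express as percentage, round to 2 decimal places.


ratio = compressed/original = 1657/2699 = 0.613931
savings = 1 - ratio = 1 - 0.613931 = 0.386069
as a percentage: 0.386069 * 100 = 38.61%

Space savings = 1 - 1657/2699 = 38.61%


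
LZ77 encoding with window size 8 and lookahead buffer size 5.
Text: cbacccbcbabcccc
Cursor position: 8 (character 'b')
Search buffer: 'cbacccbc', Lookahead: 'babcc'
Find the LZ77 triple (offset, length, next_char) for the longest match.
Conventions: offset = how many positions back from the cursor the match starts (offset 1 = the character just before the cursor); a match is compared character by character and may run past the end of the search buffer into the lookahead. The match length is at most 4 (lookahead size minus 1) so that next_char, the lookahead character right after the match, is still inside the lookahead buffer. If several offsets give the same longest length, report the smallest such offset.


Try each offset into the search buffer:
  offset=1 (pos 7, char 'c'): match length 0
  offset=2 (pos 6, char 'b'): match length 1
  offset=3 (pos 5, char 'c'): match length 0
  offset=4 (pos 4, char 'c'): match length 0
  offset=5 (pos 3, char 'c'): match length 0
  offset=6 (pos 2, char 'a'): match length 0
  offset=7 (pos 1, char 'b'): match length 2
  offset=8 (pos 0, char 'c'): match length 0
Longest match has length 2 at offset 7.
next_char = character at position 8 + 2 = 10 -> 'b'

Best match: offset=7, length=2 (matching 'ba' starting at position 1)
LZ77 triple: (7, 2, 'b')


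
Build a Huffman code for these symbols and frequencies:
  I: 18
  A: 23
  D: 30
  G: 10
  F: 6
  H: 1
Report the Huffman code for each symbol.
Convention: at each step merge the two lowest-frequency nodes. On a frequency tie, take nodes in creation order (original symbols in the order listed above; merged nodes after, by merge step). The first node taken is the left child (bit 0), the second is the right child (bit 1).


Huffman tree construction:
Step 1: Merge H(1) + F(6) = 7
Step 2: Merge (H+F)(7) + G(10) = 17
Step 3: Merge ((H+F)+G)(17) + I(18) = 35
Step 4: Merge A(23) + D(30) = 53
Step 5: Merge (((H+F)+G)+I)(35) + (A+D)(53) = 88
Read each symbol's code off the tree from the root (left child = 0, right child = 1).

Codes:
  I: 01 (length 2)
  A: 10 (length 2)
  D: 11 (length 2)
  G: 001 (length 3)
  F: 0001 (length 4)
  H: 0000 (length 4)
Average code length: 200/88 = 2.2727 bits/symbol


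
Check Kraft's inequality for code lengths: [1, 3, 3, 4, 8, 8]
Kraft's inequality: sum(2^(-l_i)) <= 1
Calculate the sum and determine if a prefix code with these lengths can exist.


Sum = 2^(-1) + 2^(-3) + 2^(-3) + 2^(-4) + 2^(-8) + 2^(-8)
    = 0.5 + 0.125 + 0.125 + 0.0625 + 0.00390625 + 0.00390625
    = 210/256 = 0.8203125
Since 0.8203125 <= 1, Kraft's inequality IS satisfied.
A prefix code with these lengths CAN exist.

Kraft sum = 0.8203125. Satisfied.


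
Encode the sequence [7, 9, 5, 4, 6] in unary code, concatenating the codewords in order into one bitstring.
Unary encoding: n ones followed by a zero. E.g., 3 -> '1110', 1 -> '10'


Encode each number as n ones followed by a terminating 0:
  7 -> 11111110 (8 bits)
  9 -> 1111111110 (10 bits)
  5 -> 111110 (6 bits)
  4 -> 11110 (5 bits)
  6 -> 1111110 (7 bits)
Total length = 8 + 10 + 6 + 5 + 7 = 36 bits.

Unary([7, 9, 5, 4, 6]) = 111111101111111110111110111101111110 (36 bits)


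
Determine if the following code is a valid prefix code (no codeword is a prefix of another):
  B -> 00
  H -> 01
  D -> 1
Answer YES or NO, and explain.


Checking each pair (does one codeword prefix another?):
  B='00' vs H='01': no prefix
  B='00' vs D='1': no prefix
  H='01' vs B='00': no prefix
  H='01' vs D='1': no prefix
  D='1' vs B='00': no prefix
  D='1' vs H='01': no prefix
No violation found over all pairs.

YES -- this is a valid prefix code. No codeword is a prefix of any other codeword.


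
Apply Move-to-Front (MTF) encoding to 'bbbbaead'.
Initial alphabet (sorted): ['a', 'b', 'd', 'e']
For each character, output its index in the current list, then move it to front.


MTF encoding:
'b': index 1 in ['a', 'b', 'd', 'e'] -> ['b', 'a', 'd', 'e']
'b': index 0 in ['b', 'a', 'd', 'e'] -> ['b', 'a', 'd', 'e']
'b': index 0 in ['b', 'a', 'd', 'e'] -> ['b', 'a', 'd', 'e']
'b': index 0 in ['b', 'a', 'd', 'e'] -> ['b', 'a', 'd', 'e']
'a': index 1 in ['b', 'a', 'd', 'e'] -> ['a', 'b', 'd', 'e']
'e': index 3 in ['a', 'b', 'd', 'e'] -> ['e', 'a', 'b', 'd']
'a': index 1 in ['e', 'a', 'b', 'd'] -> ['a', 'e', 'b', 'd']
'd': index 3 in ['a', 'e', 'b', 'd'] -> ['d', 'a', 'e', 'b']


Output: [1, 0, 0, 0, 1, 3, 1, 3]


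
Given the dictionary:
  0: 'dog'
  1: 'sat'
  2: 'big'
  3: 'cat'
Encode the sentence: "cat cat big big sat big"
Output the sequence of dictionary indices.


Look up each word in the dictionary:
  'cat' -> 3
  'cat' -> 3
  'big' -> 2
  'big' -> 2
  'sat' -> 1
  'big' -> 2

Encoded: [3, 3, 2, 2, 1, 2]


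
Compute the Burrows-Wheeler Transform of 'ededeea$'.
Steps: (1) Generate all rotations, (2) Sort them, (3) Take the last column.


Rotations (sorted):
  0: $ededeea -> last char: a
  1: a$ededee -> last char: e
  2: dedeea$e -> last char: e
  3: deea$ede -> last char: e
  4: ea$edede -> last char: e
  5: ededeea$ -> last char: $
  6: edeea$ed -> last char: d
  7: eea$eded -> last char: d


BWT = aeeee$dd


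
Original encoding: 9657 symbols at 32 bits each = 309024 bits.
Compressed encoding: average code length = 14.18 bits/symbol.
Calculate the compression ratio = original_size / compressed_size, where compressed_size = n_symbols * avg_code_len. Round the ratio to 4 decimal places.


original_size = n_symbols * orig_bits = 9657 * 32 = 309024 bits
compressed_size = n_symbols * avg_code_len = 9657 * 14.18 = 136936.26 bits
ratio = original_size / compressed_size = 309024 / 136936.26 = 2.2567

Compression ratio = 2.2567


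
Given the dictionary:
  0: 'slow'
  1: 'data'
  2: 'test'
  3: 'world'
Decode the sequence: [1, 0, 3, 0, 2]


Look up each index in the dictionary:
  1 -> 'data'
  0 -> 'slow'
  3 -> 'world'
  0 -> 'slow'
  2 -> 'test'

Decoded: "data slow world slow test"


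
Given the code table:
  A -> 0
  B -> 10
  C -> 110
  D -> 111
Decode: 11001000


Decoding:
110 -> C
0 -> A
10 -> B
0 -> A
0 -> A


Result: CABAA


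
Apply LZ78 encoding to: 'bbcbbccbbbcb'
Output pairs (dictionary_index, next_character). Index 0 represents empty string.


LZ78 encoding steps:
Dictionary: {0: ''}
Step 1: w='' (idx 0), next='b' -> output (0, 'b'), add 'b' as idx 1
Step 2: w='b' (idx 1), next='c' -> output (1, 'c'), add 'bc' as idx 2
Step 3: w='b' (idx 1), next='b' -> output (1, 'b'), add 'bb' as idx 3
Step 4: w='' (idx 0), next='c' -> output (0, 'c'), add 'c' as idx 4
Step 5: w='c' (idx 4), next='b' -> output (4, 'b'), add 'cb' as idx 5
Step 6: w='bb' (idx 3), next='c' -> output (3, 'c'), add 'bbc' as idx 6
Step 7: w='b' (idx 1), end of input -> output (1, '')


Encoded: [(0, 'b'), (1, 'c'), (1, 'b'), (0, 'c'), (4, 'b'), (3, 'c'), (1, '')]


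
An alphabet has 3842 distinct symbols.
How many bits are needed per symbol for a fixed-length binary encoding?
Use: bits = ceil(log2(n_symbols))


log2(3842) = 11.9076
Bracket: 2^11 = 2048 < 3842 <= 2^12 = 4096
So ceil(log2(3842)) = 12

bits = ceil(log2(3842)) = ceil(11.9076) = 12 bits


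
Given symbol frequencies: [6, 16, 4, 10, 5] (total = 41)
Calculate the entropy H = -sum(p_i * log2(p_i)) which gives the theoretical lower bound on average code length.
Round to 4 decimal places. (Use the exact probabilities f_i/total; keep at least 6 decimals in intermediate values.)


Per-symbol terms -p_i * log2(p_i) with p_i = f_i/41:
  p = 6/41 = 0.146341: log2(p) = -2.772590, -p*log2(p) = 0.405745
  p = 16/41 = 0.390244: log2(p) = -1.357552, -p*log2(p) = 0.529776
  p = 4/41 = 0.097561: log2(p) = -3.357552, -p*log2(p) = 0.327566
  p = 10/41 = 0.243902: log2(p) = -2.035624, -p*log2(p) = 0.496494
  p = 5/41 = 0.121951: log2(p) = -3.035624, -p*log2(p) = 0.370198
H = 0.405745 + 0.529776 + 0.327566 + 0.496494 + 0.370198 = 2.129779

H = 2.1298 bits/symbol


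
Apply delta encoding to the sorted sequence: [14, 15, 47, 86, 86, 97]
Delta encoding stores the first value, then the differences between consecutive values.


First value: 14
Deltas:
  15 - 14 = 1
  47 - 15 = 32
  86 - 47 = 39
  86 - 86 = 0
  97 - 86 = 11


Delta encoded: [14, 1, 32, 39, 0, 11]


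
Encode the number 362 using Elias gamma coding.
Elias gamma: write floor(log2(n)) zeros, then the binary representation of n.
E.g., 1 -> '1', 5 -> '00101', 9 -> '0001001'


num_bits = floor(log2(362)) + 1 = 9
leading_zeros = num_bits - 1 = 8
binary(362) = 101101010

Elias gamma(362) = '00000000' + '101101010' = 00000000101101010 (17 bits)


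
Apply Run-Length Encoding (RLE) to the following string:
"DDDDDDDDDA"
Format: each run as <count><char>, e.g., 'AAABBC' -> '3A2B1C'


Scanning runs left to right:
  i=0: run of 'D' x 9 -> '9D'
  i=9: run of 'A' x 1 -> '1A'

RLE = 9D1A


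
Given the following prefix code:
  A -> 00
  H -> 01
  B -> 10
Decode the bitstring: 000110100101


Decoding step by step:
Bits 00 -> A
Bits 01 -> H
Bits 10 -> B
Bits 10 -> B
Bits 01 -> H
Bits 01 -> H


Decoded message: AHBBHH


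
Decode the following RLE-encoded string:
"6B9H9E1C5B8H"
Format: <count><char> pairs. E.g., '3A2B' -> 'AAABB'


Expanding each <count><char> pair:
  6B -> 'BBBBBB'
  9H -> 'HHHHHHHHH'
  9E -> 'EEEEEEEEE'
  1C -> 'C'
  5B -> 'BBBBB'
  8H -> 'HHHHHHHH'

Decoded = BBBBBBHHHHHHHHHEEEEEEEEECBBBBBHHHHHHHH


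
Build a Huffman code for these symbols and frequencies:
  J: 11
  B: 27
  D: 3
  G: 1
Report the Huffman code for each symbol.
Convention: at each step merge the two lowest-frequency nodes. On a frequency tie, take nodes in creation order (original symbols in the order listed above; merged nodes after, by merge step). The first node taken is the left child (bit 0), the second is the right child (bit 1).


Huffman tree construction:
Step 1: Merge G(1) + D(3) = 4
Step 2: Merge (G+D)(4) + J(11) = 15
Step 3: Merge ((G+D)+J)(15) + B(27) = 42
Read each symbol's code off the tree from the root (left child = 0, right child = 1).

Codes:
  J: 01 (length 2)
  B: 1 (length 1)
  D: 001 (length 3)
  G: 000 (length 3)
Average code length: 61/42 = 1.4524 bits/symbol


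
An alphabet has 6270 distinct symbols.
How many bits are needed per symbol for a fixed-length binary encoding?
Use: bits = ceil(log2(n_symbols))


log2(6270) = 12.6142
Bracket: 2^12 = 4096 < 6270 <= 2^13 = 8192
So ceil(log2(6270)) = 13

bits = ceil(log2(6270)) = ceil(12.6142) = 13 bits


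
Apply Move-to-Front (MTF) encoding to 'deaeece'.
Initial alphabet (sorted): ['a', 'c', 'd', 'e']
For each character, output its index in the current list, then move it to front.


MTF encoding:
'd': index 2 in ['a', 'c', 'd', 'e'] -> ['d', 'a', 'c', 'e']
'e': index 3 in ['d', 'a', 'c', 'e'] -> ['e', 'd', 'a', 'c']
'a': index 2 in ['e', 'd', 'a', 'c'] -> ['a', 'e', 'd', 'c']
'e': index 1 in ['a', 'e', 'd', 'c'] -> ['e', 'a', 'd', 'c']
'e': index 0 in ['e', 'a', 'd', 'c'] -> ['e', 'a', 'd', 'c']
'c': index 3 in ['e', 'a', 'd', 'c'] -> ['c', 'e', 'a', 'd']
'e': index 1 in ['c', 'e', 'a', 'd'] -> ['e', 'c', 'a', 'd']


Output: [2, 3, 2, 1, 0, 3, 1]


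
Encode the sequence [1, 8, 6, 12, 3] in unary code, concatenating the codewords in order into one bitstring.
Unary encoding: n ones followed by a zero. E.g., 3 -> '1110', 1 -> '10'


Encode each number as n ones followed by a terminating 0:
  1 -> 10 (2 bits)
  8 -> 111111110 (9 bits)
  6 -> 1111110 (7 bits)
  12 -> 1111111111110 (13 bits)
  3 -> 1110 (4 bits)
Total length = 2 + 9 + 7 + 13 + 4 = 35 bits.

Unary([1, 8, 6, 12, 3]) = 10111111110111111011111111111101110 (35 bits)


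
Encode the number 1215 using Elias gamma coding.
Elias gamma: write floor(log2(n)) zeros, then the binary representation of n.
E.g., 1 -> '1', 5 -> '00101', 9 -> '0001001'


num_bits = floor(log2(1215)) + 1 = 11
leading_zeros = num_bits - 1 = 10
binary(1215) = 10010111111

Elias gamma(1215) = '0000000000' + '10010111111' = 000000000010010111111 (21 bits)


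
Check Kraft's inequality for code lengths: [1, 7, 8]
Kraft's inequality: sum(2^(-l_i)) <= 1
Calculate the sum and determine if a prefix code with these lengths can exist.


Sum = 2^(-1) + 2^(-7) + 2^(-8)
    = 0.5 + 0.0078125 + 0.00390625
    = 131/256 = 0.51171875
Since 0.51171875 <= 1, Kraft's inequality IS satisfied.
A prefix code with these lengths CAN exist.

Kraft sum = 0.51171875. Satisfied.


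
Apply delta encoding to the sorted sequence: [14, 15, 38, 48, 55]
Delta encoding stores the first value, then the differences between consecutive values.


First value: 14
Deltas:
  15 - 14 = 1
  38 - 15 = 23
  48 - 38 = 10
  55 - 48 = 7


Delta encoded: [14, 1, 23, 10, 7]


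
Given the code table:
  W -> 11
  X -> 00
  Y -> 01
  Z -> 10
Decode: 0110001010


Decoding:
01 -> Y
10 -> Z
00 -> X
10 -> Z
10 -> Z


Result: YZXZZ


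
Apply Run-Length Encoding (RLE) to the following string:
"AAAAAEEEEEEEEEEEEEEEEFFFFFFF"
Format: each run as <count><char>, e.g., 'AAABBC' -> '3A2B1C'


Scanning runs left to right:
  i=0: run of 'A' x 5 -> '5A'
  i=5: run of 'E' x 16 -> '16E'
  i=21: run of 'F' x 7 -> '7F'

RLE = 5A16E7F


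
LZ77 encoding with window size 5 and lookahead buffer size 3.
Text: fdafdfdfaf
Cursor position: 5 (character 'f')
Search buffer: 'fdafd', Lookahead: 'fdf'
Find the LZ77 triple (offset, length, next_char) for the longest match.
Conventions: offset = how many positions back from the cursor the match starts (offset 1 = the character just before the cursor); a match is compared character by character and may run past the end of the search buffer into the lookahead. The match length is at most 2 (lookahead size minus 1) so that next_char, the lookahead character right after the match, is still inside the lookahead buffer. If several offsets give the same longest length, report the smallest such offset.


Try each offset into the search buffer:
  offset=1 (pos 4, char 'd'): match length 0
  offset=2 (pos 3, char 'f'): match length 2
  offset=3 (pos 2, char 'a'): match length 0
  offset=4 (pos 1, char 'd'): match length 0
  offset=5 (pos 0, char 'f'): match length 2
Longest match has length 2, found at offsets 2, 5; take the smallest, offset 2.
next_char = character at position 5 + 2 = 7 -> 'f'

Best match: offset=2, length=2 (matching 'fd' starting at position 3)
LZ77 triple: (2, 2, 'f')


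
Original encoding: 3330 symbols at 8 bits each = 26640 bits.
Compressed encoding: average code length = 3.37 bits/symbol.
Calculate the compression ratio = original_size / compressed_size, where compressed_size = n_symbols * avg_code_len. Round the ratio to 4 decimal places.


original_size = n_symbols * orig_bits = 3330 * 8 = 26640 bits
compressed_size = n_symbols * avg_code_len = 3330 * 3.37 = 11222.1 bits
ratio = original_size / compressed_size = 26640 / 11222.1 = 2.3739

Compression ratio = 2.3739


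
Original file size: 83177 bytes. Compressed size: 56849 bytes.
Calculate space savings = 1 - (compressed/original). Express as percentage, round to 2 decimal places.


ratio = compressed/original = 56849/83177 = 0.68347
savings = 1 - ratio = 1 - 0.68347 = 0.31653
as a percentage: 0.31653 * 100 = 31.65%

Space savings = 1 - 56849/83177 = 31.65%


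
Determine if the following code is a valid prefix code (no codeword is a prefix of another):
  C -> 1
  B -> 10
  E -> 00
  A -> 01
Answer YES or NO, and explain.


Checking each pair (does one codeword prefix another?):
  C='1' vs B='10': prefix -- VIOLATION

NO -- this is NOT a valid prefix code. C (1) is a prefix of B (10).


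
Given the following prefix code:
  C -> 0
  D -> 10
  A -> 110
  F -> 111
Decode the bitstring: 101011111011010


Decoding step by step:
Bits 10 -> D
Bits 10 -> D
Bits 111 -> F
Bits 110 -> A
Bits 110 -> A
Bits 10 -> D


Decoded message: DDFAAD


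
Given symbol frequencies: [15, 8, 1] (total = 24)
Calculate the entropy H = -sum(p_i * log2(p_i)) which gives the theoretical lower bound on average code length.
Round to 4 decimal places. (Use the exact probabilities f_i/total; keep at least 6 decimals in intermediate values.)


Per-symbol terms -p_i * log2(p_i) with p_i = f_i/24:
  p = 15/24 = 0.625000: log2(p) = -0.678072, -p*log2(p) = 0.423795
  p = 8/24 = 0.333333: log2(p) = -1.584963, -p*log2(p) = 0.528321
  p = 1/24 = 0.041667: log2(p) = -4.584963, -p*log2(p) = 0.191040
H = 0.423795 + 0.528321 + 0.191040 = 1.143156

H = 1.1432 bits/symbol


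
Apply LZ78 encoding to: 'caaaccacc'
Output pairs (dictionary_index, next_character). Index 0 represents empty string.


LZ78 encoding steps:
Dictionary: {0: ''}
Step 1: w='' (idx 0), next='c' -> output (0, 'c'), add 'c' as idx 1
Step 2: w='' (idx 0), next='a' -> output (0, 'a'), add 'a' as idx 2
Step 3: w='a' (idx 2), next='a' -> output (2, 'a'), add 'aa' as idx 3
Step 4: w='c' (idx 1), next='c' -> output (1, 'c'), add 'cc' as idx 4
Step 5: w='a' (idx 2), next='c' -> output (2, 'c'), add 'ac' as idx 5
Step 6: w='c' (idx 1), end of input -> output (1, '')


Encoded: [(0, 'c'), (0, 'a'), (2, 'a'), (1, 'c'), (2, 'c'), (1, '')]


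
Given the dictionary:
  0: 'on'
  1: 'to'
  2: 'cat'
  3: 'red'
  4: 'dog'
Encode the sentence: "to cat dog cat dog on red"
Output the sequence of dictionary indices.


Look up each word in the dictionary:
  'to' -> 1
  'cat' -> 2
  'dog' -> 4
  'cat' -> 2
  'dog' -> 4
  'on' -> 0
  'red' -> 3

Encoded: [1, 2, 4, 2, 4, 0, 3]


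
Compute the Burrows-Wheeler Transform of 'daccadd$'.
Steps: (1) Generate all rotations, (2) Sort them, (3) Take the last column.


Rotations (sorted):
  0: $daccadd -> last char: d
  1: accadd$d -> last char: d
  2: add$dacc -> last char: c
  3: cadd$dac -> last char: c
  4: ccadd$da -> last char: a
  5: d$daccad -> last char: d
  6: daccadd$ -> last char: $
  7: dd$dacca -> last char: a


BWT = ddccad$a


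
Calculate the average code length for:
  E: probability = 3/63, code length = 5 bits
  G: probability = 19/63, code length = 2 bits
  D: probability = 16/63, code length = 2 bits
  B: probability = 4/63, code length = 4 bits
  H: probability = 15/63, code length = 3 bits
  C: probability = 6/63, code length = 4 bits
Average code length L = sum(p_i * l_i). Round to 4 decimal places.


Weighted contributions p_i * l_i:
  E: (3/63) * 5 = 15/63
  G: (19/63) * 2 = 38/63
  D: (16/63) * 2 = 32/63
  B: (4/63) * 4 = 16/63
  H: (15/63) * 3 = 45/63
  C: (6/63) * 4 = 24/63
Sum = (15 + 38 + 32 + 16 + 45 + 24)/63 = 170/63

L = 170/63 = 2.6984 bits/symbol


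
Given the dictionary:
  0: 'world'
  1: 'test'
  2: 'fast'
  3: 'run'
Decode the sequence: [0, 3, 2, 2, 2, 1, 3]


Look up each index in the dictionary:
  0 -> 'world'
  3 -> 'run'
  2 -> 'fast'
  2 -> 'fast'
  2 -> 'fast'
  1 -> 'test'
  3 -> 'run'

Decoded: "world run fast fast fast test run"


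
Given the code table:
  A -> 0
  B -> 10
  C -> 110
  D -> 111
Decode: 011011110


Decoding:
0 -> A
110 -> C
111 -> D
10 -> B


Result: ACDB


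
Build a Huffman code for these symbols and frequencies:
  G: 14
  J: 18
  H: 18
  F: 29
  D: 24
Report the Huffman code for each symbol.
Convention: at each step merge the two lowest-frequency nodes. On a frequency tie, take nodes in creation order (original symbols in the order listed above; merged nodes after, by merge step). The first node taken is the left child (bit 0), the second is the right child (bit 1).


Huffman tree construction:
Step 1: Merge G(14) + J(18) = 32
Step 2: Merge H(18) + D(24) = 42
Step 3: Merge F(29) + (G+J)(32) = 61
Step 4: Merge (H+D)(42) + (F+(G+J))(61) = 103
Read each symbol's code off the tree from the root (left child = 0, right child = 1).

Codes:
  G: 110 (length 3)
  J: 111 (length 3)
  H: 00 (length 2)
  F: 10 (length 2)
  D: 01 (length 2)
Average code length: 238/103 = 2.3107 bits/symbol


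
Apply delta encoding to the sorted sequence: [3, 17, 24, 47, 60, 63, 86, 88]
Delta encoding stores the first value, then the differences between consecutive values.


First value: 3
Deltas:
  17 - 3 = 14
  24 - 17 = 7
  47 - 24 = 23
  60 - 47 = 13
  63 - 60 = 3
  86 - 63 = 23
  88 - 86 = 2


Delta encoded: [3, 14, 7, 23, 13, 3, 23, 2]


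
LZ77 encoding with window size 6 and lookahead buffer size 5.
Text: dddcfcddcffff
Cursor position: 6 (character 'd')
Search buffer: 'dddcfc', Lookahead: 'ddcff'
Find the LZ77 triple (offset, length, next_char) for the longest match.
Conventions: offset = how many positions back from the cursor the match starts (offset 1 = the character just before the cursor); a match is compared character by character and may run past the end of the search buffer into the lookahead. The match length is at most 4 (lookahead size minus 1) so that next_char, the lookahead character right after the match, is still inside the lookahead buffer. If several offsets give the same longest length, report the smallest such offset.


Try each offset into the search buffer:
  offset=1 (pos 5, char 'c'): match length 0
  offset=2 (pos 4, char 'f'): match length 0
  offset=3 (pos 3, char 'c'): match length 0
  offset=4 (pos 2, char 'd'): match length 1
  offset=5 (pos 1, char 'd'): match length 4
  offset=6 (pos 0, char 'd'): match length 2
Longest match has length 4 at offset 5.
next_char = character at position 6 + 4 = 10 -> 'f'

Best match: offset=5, length=4 (matching 'ddcf' starting at position 1)
LZ77 triple: (5, 4, 'f')
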